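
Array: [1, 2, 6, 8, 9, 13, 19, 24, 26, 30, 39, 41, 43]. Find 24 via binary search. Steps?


Search for 24:
[0,12] mid=6 arr[6]=19
[7,12] mid=9 arr[9]=30
[7,8] mid=7 arr[7]=24
Total: 3 comparisons


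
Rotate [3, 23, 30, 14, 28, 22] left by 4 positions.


Left rotate by 4: [28, 22, 3, 23, 30, 14]


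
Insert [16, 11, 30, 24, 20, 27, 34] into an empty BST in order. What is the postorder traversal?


Root = 16; build tree by BST insertion.
Postorder traversal: [11, 20, 27, 24, 34, 30, 16]


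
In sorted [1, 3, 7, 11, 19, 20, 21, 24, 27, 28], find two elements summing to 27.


Two pointers: lo=0, hi=9
Found pair: (3, 24) summing to 27


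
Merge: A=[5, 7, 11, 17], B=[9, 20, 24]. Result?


Compare heads, take smaller each step.
Merged: [5, 7, 9, 11, 17, 20, 24]


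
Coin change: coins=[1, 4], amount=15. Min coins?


dp[0]=0; dp[i]=1+min(dp[i-c] for c in coins)
...dp[10]=4, dp[11]=5, dp[12]=3, dp[13]=4, dp[14]=5, dp[15]=6
Minimum coins for 15 = 6


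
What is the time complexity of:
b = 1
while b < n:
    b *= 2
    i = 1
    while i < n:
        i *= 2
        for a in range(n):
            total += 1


Per nesting level: O(log n) * O(log n) * O(n) = O(n (log n)^2)
Complexity: O(n (log n)^2)


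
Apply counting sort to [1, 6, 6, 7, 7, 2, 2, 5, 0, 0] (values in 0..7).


Count array: [2, 1, 2, 0, 0, 1, 2, 2]
Reconstruct: [0, 0, 1, 2, 2, 5, 6, 6, 7, 7]


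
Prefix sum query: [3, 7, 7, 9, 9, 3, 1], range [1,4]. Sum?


Prefix sums: [0, 3, 10, 17, 26, 35, 38, 39]
Sum[1..4] = prefix[5] - prefix[1] = 35 - 3 = 32


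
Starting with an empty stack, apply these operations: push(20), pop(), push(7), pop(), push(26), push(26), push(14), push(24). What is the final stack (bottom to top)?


push(20) -> [20]
pop() returns 20 -> []
push(7) -> [7]
pop() returns 7 -> []
push(26) -> [26]
push(26) -> [26, 26]
push(14) -> [26, 26, 14]
push(24) -> [26, 26, 14, 24]
Final stack (bottom to top): [26, 26, 14, 24]


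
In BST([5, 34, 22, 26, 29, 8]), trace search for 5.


BST root = 5
Search for 5: compare at each node
Path: [5]


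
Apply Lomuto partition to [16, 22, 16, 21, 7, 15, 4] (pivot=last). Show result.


Elements <= 4 go left of pivot.
Result: [4, 22, 16, 21, 7, 15, 16], pivot at index 0


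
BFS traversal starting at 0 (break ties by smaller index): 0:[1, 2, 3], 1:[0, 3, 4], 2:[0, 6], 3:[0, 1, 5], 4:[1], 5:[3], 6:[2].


BFS queue: start with [0]
Visit order: [0, 1, 2, 3, 4, 6, 5]


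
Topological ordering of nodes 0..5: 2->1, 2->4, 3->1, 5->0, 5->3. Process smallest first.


Kahn's algorithm, process smallest node first
Order: [2, 4, 5, 0, 3, 1]


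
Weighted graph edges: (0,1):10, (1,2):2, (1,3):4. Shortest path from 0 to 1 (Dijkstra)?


Dijkstra from 0:
Distances: {0: 0, 1: 10, 2: 12, 3: 14}
Shortest distance to 1 = 10, path = [0, 1]


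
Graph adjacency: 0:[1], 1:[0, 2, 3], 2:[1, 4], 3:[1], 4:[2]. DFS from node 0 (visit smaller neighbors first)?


DFS stack-based: start with [0]
Visit order: [0, 1, 2, 4, 3]


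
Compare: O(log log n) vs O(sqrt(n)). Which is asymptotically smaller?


double-logarithmic grows slower than sublinear
O(log log n) is asymptotically smaller; O(sqrt(n)) grows faster


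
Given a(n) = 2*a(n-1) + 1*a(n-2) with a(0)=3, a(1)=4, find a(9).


Build bottom-up:
...a(7)=886, a(8)=2139, a(9)=2*2139+1*886=5164


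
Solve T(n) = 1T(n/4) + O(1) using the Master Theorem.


a=1, b=4, c=0. log_4(1)=0 = c=0. Case 2: O(n^c log n) = O(log n)
Complexity: O(log n)


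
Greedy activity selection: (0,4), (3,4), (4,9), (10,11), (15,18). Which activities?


Greedy: pick earliest-ending, then skip overlaps.
Selected (4 activities): [(0, 4), (4, 9), (10, 11), (15, 18)]


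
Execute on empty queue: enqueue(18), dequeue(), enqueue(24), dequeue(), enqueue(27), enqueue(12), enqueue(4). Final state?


enqueue(18) -> [18]
dequeue() returns 18 -> []
enqueue(24) -> [24]
dequeue() returns 24 -> []
enqueue(27) -> [27]
enqueue(12) -> [27, 12]
enqueue(4) -> [27, 12, 4]
Final queue (front to back): [27, 12, 4]


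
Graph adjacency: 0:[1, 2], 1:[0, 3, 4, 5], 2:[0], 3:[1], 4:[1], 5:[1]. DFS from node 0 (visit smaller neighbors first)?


DFS stack-based: start with [0]
Visit order: [0, 1, 3, 4, 5, 2]


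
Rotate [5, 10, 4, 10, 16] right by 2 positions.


Right rotate by 2: [10, 16, 5, 10, 4]


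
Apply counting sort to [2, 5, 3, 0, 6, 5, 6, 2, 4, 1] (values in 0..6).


Count array: [1, 1, 2, 1, 1, 2, 2]
Reconstruct: [0, 1, 2, 2, 3, 4, 5, 5, 6, 6]


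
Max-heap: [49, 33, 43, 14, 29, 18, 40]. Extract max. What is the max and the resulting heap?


Max = 49
Replace root with last, heapify down
Resulting heap: [43, 33, 40, 14, 29, 18]


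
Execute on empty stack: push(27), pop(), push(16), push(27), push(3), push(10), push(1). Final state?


push(27) -> [27]
pop() returns 27 -> []
push(16) -> [16]
push(27) -> [16, 27]
push(3) -> [16, 27, 3]
push(10) -> [16, 27, 3, 10]
push(1) -> [16, 27, 3, 10, 1]
Final stack (bottom to top): [16, 27, 3, 10, 1]


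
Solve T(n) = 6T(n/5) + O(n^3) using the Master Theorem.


a=6, b=5, c=3. log_5(6)=1.113 < c=3. Case 3: O(n^c) = O(n^3)
Complexity: O(n^3)


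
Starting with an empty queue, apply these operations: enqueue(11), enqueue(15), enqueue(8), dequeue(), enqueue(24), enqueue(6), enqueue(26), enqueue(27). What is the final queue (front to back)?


enqueue(11) -> [11]
enqueue(15) -> [11, 15]
enqueue(8) -> [11, 15, 8]
dequeue() returns 11 -> [15, 8]
enqueue(24) -> [15, 8, 24]
enqueue(6) -> [15, 8, 24, 6]
enqueue(26) -> [15, 8, 24, 6, 26]
enqueue(27) -> [15, 8, 24, 6, 26, 27]
Final queue (front to back): [15, 8, 24, 6, 26, 27]


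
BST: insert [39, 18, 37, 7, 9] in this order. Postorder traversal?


Root = 39; build tree by BST insertion.
Postorder traversal: [9, 7, 37, 18, 39]


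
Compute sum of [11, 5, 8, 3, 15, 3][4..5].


Prefix sums: [0, 11, 16, 24, 27, 42, 45]
Sum[4..5] = prefix[6] - prefix[4] = 45 - 27 = 18


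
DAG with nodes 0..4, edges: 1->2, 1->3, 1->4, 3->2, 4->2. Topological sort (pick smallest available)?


Kahn's algorithm, process smallest node first
Order: [0, 1, 3, 4, 2]


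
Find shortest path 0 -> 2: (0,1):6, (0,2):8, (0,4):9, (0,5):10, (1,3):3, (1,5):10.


Dijkstra from 0:
Distances: {0: 0, 1: 6, 2: 8, 3: 9, 4: 9, 5: 10}
Shortest distance to 2 = 8, path = [0, 2]


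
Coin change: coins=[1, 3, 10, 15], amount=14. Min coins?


dp[0]=0; dp[i]=1+min(dp[i-c] for c in coins)
...dp[9]=3, dp[10]=1, dp[11]=2, dp[12]=3, dp[13]=2, dp[14]=3
Minimum coins for 14 = 3


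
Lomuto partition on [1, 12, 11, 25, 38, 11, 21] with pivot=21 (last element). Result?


Elements <= 21 go left of pivot.
Result: [1, 12, 11, 11, 21, 25, 38], pivot at index 4


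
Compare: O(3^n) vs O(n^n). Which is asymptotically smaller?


exponential (base 3) grows slower than n^n
O(3^n) is asymptotically smaller; O(n^n) grows faster


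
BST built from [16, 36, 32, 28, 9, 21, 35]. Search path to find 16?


BST root = 16
Search for 16: compare at each node
Path: [16]


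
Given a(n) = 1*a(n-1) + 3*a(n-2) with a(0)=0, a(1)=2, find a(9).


Build bottom-up:
...a(7)=194, a(8)=434, a(9)=1*434+3*194=1016


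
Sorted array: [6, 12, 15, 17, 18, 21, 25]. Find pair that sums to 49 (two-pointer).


Two pointers: lo=0, hi=6
No pair sums to 49


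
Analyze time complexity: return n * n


Analysis: constant-time operation, no loop
Complexity: O(1)


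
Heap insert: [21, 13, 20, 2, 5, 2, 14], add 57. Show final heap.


Append 57: [21, 13, 20, 2, 5, 2, 14, 57]
Bubble up: swap idx 7(57) with idx 3(2); swap idx 3(57) with idx 1(13); swap idx 1(57) with idx 0(21)
Result: [57, 21, 20, 13, 5, 2, 14, 2]


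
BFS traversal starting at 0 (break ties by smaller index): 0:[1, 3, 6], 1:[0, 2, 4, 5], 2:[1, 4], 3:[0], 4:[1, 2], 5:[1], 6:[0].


BFS queue: start with [0]
Visit order: [0, 1, 3, 6, 2, 4, 5]


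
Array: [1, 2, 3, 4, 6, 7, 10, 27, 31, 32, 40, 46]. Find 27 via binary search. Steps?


Search for 27:
[0,11] mid=5 arr[5]=7
[6,11] mid=8 arr[8]=31
[6,7] mid=6 arr[6]=10
[7,7] mid=7 arr[7]=27
Total: 4 comparisons


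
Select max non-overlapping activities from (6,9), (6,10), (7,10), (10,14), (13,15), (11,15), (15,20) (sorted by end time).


Greedy: pick earliest-ending, then skip overlaps.
Selected (3 activities): [(6, 9), (10, 14), (15, 20)]


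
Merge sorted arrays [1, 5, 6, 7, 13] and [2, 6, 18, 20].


Compare heads, take smaller each step.
Merged: [1, 2, 5, 6, 6, 7, 13, 18, 20]


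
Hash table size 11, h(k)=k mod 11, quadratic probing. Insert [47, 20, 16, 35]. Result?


Insertions: 47->slot 3; 20->slot 9; 16->slot 5; 35->slot 2
Table: [None, None, 35, 47, None, 16, None, None, None, 20, None]


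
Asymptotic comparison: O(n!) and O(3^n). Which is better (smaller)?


exponential (base 3) grows slower than factorial
O(3^n) is asymptotically smaller; O(n!) grows faster


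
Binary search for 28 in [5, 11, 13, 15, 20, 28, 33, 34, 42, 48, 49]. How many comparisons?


Search for 28:
[0,10] mid=5 arr[5]=28
Total: 1 comparisons


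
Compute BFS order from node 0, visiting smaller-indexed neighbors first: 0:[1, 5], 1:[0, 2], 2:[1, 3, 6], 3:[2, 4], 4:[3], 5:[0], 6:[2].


BFS queue: start with [0]
Visit order: [0, 1, 5, 2, 3, 6, 4]


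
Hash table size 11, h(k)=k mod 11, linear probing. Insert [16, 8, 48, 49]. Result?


Insertions: 16->slot 5; 8->slot 8; 48->slot 4; 49->slot 6
Table: [None, None, None, None, 48, 16, 49, None, 8, None, None]


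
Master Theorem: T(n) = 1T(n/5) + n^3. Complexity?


a=1, b=5, c=3. log_5(1)=0 < c=3. Case 3: O(n^c) = O(n^3)
Complexity: O(n^3)


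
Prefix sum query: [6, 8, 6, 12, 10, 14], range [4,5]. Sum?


Prefix sums: [0, 6, 14, 20, 32, 42, 56]
Sum[4..5] = prefix[6] - prefix[4] = 56 - 32 = 24


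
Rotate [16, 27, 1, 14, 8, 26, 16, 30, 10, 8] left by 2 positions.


Left rotate by 2: [1, 14, 8, 26, 16, 30, 10, 8, 16, 27]


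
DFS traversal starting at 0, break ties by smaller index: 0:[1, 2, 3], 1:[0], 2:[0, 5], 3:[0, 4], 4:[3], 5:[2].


DFS stack-based: start with [0]
Visit order: [0, 1, 2, 5, 3, 4]


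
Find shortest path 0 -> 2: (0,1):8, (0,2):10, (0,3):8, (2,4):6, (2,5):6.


Dijkstra from 0:
Distances: {0: 0, 1: 8, 2: 10, 3: 8, 4: 16, 5: 16}
Shortest distance to 2 = 10, path = [0, 2]


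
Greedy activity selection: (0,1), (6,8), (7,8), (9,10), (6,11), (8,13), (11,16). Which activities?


Greedy: pick earliest-ending, then skip overlaps.
Selected (4 activities): [(0, 1), (6, 8), (9, 10), (11, 16)]


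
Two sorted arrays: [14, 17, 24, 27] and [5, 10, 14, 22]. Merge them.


Compare heads, take smaller each step.
Merged: [5, 10, 14, 14, 17, 22, 24, 27]


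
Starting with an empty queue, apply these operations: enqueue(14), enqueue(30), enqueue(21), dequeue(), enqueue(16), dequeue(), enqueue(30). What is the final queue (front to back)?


enqueue(14) -> [14]
enqueue(30) -> [14, 30]
enqueue(21) -> [14, 30, 21]
dequeue() returns 14 -> [30, 21]
enqueue(16) -> [30, 21, 16]
dequeue() returns 30 -> [21, 16]
enqueue(30) -> [21, 16, 30]
Final queue (front to back): [21, 16, 30]


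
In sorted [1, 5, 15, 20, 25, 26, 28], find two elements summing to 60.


Two pointers: lo=0, hi=6
No pair sums to 60


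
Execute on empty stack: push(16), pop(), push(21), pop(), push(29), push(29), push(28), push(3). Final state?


push(16) -> [16]
pop() returns 16 -> []
push(21) -> [21]
pop() returns 21 -> []
push(29) -> [29]
push(29) -> [29, 29]
push(28) -> [29, 29, 28]
push(3) -> [29, 29, 28, 3]
Final stack (bottom to top): [29, 29, 28, 3]


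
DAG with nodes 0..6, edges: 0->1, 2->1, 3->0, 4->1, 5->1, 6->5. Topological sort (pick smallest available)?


Kahn's algorithm, process smallest node first
Order: [2, 3, 0, 4, 6, 5, 1]


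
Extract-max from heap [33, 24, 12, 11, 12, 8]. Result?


Max = 33
Replace root with last, heapify down
Resulting heap: [24, 12, 12, 11, 8]


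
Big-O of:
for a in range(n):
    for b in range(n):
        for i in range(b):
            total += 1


Per nesting level: O(n) * O(n) * O(n) [triangular over b] = O(n^3)
Complexity: O(n^3)


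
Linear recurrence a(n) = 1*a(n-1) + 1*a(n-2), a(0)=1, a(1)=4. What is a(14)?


Build bottom-up:
...a(12)=665, a(13)=1076, a(14)=1*1076+1*665=1741


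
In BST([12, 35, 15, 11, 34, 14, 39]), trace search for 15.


BST root = 12
Search for 15: compare at each node
Path: [12, 35, 15]


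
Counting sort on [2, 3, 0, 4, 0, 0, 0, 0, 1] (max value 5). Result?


Count array: [5, 1, 1, 1, 1, 0]
Reconstruct: [0, 0, 0, 0, 0, 1, 2, 3, 4]


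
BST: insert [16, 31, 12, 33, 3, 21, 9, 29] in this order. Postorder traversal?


Root = 16; build tree by BST insertion.
Postorder traversal: [9, 3, 12, 29, 21, 33, 31, 16]


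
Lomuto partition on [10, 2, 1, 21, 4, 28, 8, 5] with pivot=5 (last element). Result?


Elements <= 5 go left of pivot.
Result: [2, 1, 4, 5, 10, 28, 8, 21], pivot at index 3


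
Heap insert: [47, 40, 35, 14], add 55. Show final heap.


Append 55: [47, 40, 35, 14, 55]
Bubble up: swap idx 4(55) with idx 1(40); swap idx 1(55) with idx 0(47)
Result: [55, 47, 35, 14, 40]


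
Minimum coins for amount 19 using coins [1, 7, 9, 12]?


dp[0]=0; dp[i]=1+min(dp[i-c] for c in coins)
...dp[14]=2, dp[15]=3, dp[16]=2, dp[17]=3, dp[18]=2, dp[19]=2
Minimum coins for 19 = 2


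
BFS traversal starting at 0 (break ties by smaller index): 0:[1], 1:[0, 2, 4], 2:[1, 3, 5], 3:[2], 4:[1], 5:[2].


BFS queue: start with [0]
Visit order: [0, 1, 2, 4, 3, 5]


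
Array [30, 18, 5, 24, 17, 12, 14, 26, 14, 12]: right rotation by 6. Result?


Right rotate by 6: [17, 12, 14, 26, 14, 12, 30, 18, 5, 24]


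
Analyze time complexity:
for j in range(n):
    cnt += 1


Per nesting level: O(n) = O(n)
Complexity: O(n)


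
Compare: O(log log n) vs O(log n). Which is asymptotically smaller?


double-logarithmic grows slower than logarithmic
O(log log n) is asymptotically smaller; O(log n) grows faster


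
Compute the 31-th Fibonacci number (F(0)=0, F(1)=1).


F(n)=F(n-1)+F(n-2)
...F(29)=514229, F(30)=832040, F(31)=1346269


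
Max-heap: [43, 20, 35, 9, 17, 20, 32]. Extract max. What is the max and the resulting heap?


Max = 43
Replace root with last, heapify down
Resulting heap: [35, 20, 32, 9, 17, 20]


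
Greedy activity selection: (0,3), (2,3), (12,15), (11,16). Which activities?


Greedy: pick earliest-ending, then skip overlaps.
Selected (2 activities): [(0, 3), (12, 15)]


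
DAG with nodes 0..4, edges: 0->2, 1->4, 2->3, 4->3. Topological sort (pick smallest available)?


Kahn's algorithm, process smallest node first
Order: [0, 1, 2, 4, 3]


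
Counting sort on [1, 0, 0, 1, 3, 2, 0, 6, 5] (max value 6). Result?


Count array: [3, 2, 1, 1, 0, 1, 1]
Reconstruct: [0, 0, 0, 1, 1, 2, 3, 5, 6]


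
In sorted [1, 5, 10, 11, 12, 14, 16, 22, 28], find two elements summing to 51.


Two pointers: lo=0, hi=8
No pair sums to 51


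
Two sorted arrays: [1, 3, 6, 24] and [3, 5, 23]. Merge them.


Compare heads, take smaller each step.
Merged: [1, 3, 3, 5, 6, 23, 24]


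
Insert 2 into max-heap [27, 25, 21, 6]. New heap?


Append 2: [27, 25, 21, 6, 2]
Bubble up: no swaps needed
Result: [27, 25, 21, 6, 2]


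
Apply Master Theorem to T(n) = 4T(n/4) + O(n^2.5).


a=4, b=4, c=2.5. log_4(4)=1 < c=2.5. Case 3: O(n^c) = O(n^2.500)
Complexity: O(n^2.500)


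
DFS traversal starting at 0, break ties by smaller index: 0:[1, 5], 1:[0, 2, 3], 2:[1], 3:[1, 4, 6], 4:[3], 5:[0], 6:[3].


DFS stack-based: start with [0]
Visit order: [0, 1, 2, 3, 4, 6, 5]


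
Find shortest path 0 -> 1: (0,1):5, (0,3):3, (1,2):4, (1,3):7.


Dijkstra from 0:
Distances: {0: 0, 1: 5, 2: 9, 3: 3}
Shortest distance to 1 = 5, path = [0, 1]


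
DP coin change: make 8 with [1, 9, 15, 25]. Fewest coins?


dp[0]=0; dp[i]=1+min(dp[i-c] for c in coins)
...dp[3]=3, dp[4]=4, dp[5]=5, dp[6]=6, dp[7]=7, dp[8]=8
Minimum coins for 8 = 8


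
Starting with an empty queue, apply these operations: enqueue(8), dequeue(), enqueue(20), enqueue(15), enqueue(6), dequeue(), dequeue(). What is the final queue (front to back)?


enqueue(8) -> [8]
dequeue() returns 8 -> []
enqueue(20) -> [20]
enqueue(15) -> [20, 15]
enqueue(6) -> [20, 15, 6]
dequeue() returns 20 -> [15, 6]
dequeue() returns 15 -> [6]
Final queue (front to back): [6]


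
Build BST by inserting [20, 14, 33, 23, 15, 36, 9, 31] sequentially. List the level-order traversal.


Root = 20; build tree by BST insertion.
Level-Order traversal: [20, 14, 33, 9, 15, 23, 36, 31]


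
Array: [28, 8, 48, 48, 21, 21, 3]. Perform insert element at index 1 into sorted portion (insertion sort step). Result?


After one pass: [8, 28, 48, 48, 21, 21, 3]


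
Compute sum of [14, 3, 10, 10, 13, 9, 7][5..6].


Prefix sums: [0, 14, 17, 27, 37, 50, 59, 66]
Sum[5..6] = prefix[7] - prefix[5] = 66 - 50 = 16


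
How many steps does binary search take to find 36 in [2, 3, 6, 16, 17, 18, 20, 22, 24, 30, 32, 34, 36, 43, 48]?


Search for 36:
[0,14] mid=7 arr[7]=22
[8,14] mid=11 arr[11]=34
[12,14] mid=13 arr[13]=43
[12,12] mid=12 arr[12]=36
Total: 4 comparisons


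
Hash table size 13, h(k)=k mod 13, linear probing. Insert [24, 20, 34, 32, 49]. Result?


Insertions: 24->slot 11; 20->slot 7; 34->slot 8; 32->slot 6; 49->slot 10
Table: [None, None, None, None, None, None, 32, 20, 34, None, 49, 24, None]


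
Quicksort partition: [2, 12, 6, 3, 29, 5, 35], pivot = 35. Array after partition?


Elements <= 35 go left of pivot.
Result: [2, 12, 6, 3, 29, 5, 35], pivot at index 6


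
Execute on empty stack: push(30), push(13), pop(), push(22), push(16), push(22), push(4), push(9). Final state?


push(30) -> [30]
push(13) -> [30, 13]
pop() returns 13 -> [30]
push(22) -> [30, 22]
push(16) -> [30, 22, 16]
push(22) -> [30, 22, 16, 22]
push(4) -> [30, 22, 16, 22, 4]
push(9) -> [30, 22, 16, 22, 4, 9]
Final stack (bottom to top): [30, 22, 16, 22, 4, 9]


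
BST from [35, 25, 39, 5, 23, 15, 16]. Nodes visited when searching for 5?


BST root = 35
Search for 5: compare at each node
Path: [35, 25, 5]


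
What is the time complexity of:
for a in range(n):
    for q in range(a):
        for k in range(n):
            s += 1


Per nesting level: O(n) * O(n) [triangular over a] * O(n) = O(n^3)
Complexity: O(n^3)


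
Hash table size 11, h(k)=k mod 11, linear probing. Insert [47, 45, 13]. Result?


Insertions: 47->slot 3; 45->slot 1; 13->slot 2
Table: [None, 45, 13, 47, None, None, None, None, None, None, None]


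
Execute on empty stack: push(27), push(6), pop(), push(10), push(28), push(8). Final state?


push(27) -> [27]
push(6) -> [27, 6]
pop() returns 6 -> [27]
push(10) -> [27, 10]
push(28) -> [27, 10, 28]
push(8) -> [27, 10, 28, 8]
Final stack (bottom to top): [27, 10, 28, 8]


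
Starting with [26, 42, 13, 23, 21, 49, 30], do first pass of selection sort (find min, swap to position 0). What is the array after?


After one pass: [13, 42, 26, 23, 21, 49, 30]


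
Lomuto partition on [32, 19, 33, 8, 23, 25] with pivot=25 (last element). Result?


Elements <= 25 go left of pivot.
Result: [19, 8, 23, 25, 33, 32], pivot at index 3


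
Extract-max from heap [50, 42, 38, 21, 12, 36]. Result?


Max = 50
Replace root with last, heapify down
Resulting heap: [42, 36, 38, 21, 12]


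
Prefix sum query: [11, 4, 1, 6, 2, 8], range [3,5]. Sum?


Prefix sums: [0, 11, 15, 16, 22, 24, 32]
Sum[3..5] = prefix[6] - prefix[3] = 32 - 16 = 16


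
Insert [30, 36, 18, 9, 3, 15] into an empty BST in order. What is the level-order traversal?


Root = 30; build tree by BST insertion.
Level-Order traversal: [30, 18, 36, 9, 3, 15]


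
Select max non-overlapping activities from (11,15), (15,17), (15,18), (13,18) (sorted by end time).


Greedy: pick earliest-ending, then skip overlaps.
Selected (2 activities): [(11, 15), (15, 17)]


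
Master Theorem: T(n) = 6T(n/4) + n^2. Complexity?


a=6, b=4, c=2. log_4(6)=1.292 < c=2. Case 3: O(n^c) = O(n^2)
Complexity: O(n^2)


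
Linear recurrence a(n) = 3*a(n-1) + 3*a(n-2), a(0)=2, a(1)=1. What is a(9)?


Build bottom-up:
...a(7)=6345, a(8)=24057, a(9)=3*24057+3*6345=91206


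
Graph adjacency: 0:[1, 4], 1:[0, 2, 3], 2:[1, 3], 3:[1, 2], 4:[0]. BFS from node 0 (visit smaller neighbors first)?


BFS queue: start with [0]
Visit order: [0, 1, 4, 2, 3]


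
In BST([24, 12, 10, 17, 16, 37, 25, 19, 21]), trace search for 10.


BST root = 24
Search for 10: compare at each node
Path: [24, 12, 10]


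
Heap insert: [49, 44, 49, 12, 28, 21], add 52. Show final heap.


Append 52: [49, 44, 49, 12, 28, 21, 52]
Bubble up: swap idx 6(52) with idx 2(49); swap idx 2(52) with idx 0(49)
Result: [52, 44, 49, 12, 28, 21, 49]


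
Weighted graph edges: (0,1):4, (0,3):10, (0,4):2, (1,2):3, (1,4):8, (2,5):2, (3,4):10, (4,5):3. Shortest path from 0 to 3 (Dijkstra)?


Dijkstra from 0:
Distances: {0: 0, 1: 4, 2: 7, 3: 10, 4: 2, 5: 5}
Shortest distance to 3 = 10, path = [0, 3]


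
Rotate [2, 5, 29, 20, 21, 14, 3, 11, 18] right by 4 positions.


Right rotate by 4: [14, 3, 11, 18, 2, 5, 29, 20, 21]


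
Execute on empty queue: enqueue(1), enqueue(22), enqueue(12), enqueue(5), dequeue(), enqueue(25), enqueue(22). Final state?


enqueue(1) -> [1]
enqueue(22) -> [1, 22]
enqueue(12) -> [1, 22, 12]
enqueue(5) -> [1, 22, 12, 5]
dequeue() returns 1 -> [22, 12, 5]
enqueue(25) -> [22, 12, 5, 25]
enqueue(22) -> [22, 12, 5, 25, 22]
Final queue (front to back): [22, 12, 5, 25, 22]


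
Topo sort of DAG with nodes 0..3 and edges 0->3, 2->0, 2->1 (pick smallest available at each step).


Kahn's algorithm, process smallest node first
Order: [2, 0, 1, 3]


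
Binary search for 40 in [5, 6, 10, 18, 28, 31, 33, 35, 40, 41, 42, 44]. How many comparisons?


Search for 40:
[0,11] mid=5 arr[5]=31
[6,11] mid=8 arr[8]=40
Total: 2 comparisons


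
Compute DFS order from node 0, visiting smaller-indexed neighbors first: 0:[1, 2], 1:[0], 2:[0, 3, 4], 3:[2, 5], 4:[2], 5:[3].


DFS stack-based: start with [0]
Visit order: [0, 1, 2, 3, 5, 4]


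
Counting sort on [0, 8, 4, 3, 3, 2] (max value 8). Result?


Count array: [1, 0, 1, 2, 1, 0, 0, 0, 1]
Reconstruct: [0, 2, 3, 3, 4, 8]


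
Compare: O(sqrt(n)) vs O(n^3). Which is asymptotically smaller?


sublinear grows slower than cubic
O(sqrt(n)) is asymptotically smaller; O(n^3) grows faster


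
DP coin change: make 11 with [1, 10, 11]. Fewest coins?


dp[0]=0; dp[i]=1+min(dp[i-c] for c in coins)
...dp[6]=6, dp[7]=7, dp[8]=8, dp[9]=9, dp[10]=1, dp[11]=1
Minimum coins for 11 = 1


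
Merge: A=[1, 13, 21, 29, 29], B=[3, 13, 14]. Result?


Compare heads, take smaller each step.
Merged: [1, 3, 13, 13, 14, 21, 29, 29]


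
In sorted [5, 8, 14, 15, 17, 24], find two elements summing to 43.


Two pointers: lo=0, hi=5
No pair sums to 43


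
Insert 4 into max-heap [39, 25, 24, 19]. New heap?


Append 4: [39, 25, 24, 19, 4]
Bubble up: no swaps needed
Result: [39, 25, 24, 19, 4]


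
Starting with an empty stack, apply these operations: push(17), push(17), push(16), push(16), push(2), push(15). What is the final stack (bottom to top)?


push(17) -> [17]
push(17) -> [17, 17]
push(16) -> [17, 17, 16]
push(16) -> [17, 17, 16, 16]
push(2) -> [17, 17, 16, 16, 2]
push(15) -> [17, 17, 16, 16, 2, 15]
Final stack (bottom to top): [17, 17, 16, 16, 2, 15]


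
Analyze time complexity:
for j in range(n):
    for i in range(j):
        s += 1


Per nesting level: O(n) * O(n) [triangular over j] = O(n^2)
Complexity: O(n^2)


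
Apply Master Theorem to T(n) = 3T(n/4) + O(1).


a=3, b=4, c=0. log_4(3)=0.792 > c=0. Case 1: O(n^log_b(a)) = O(n^0.792)
Complexity: O(n^0.792)


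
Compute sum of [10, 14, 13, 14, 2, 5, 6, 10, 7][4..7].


Prefix sums: [0, 10, 24, 37, 51, 53, 58, 64, 74, 81]
Sum[4..7] = prefix[8] - prefix[4] = 74 - 51 = 23


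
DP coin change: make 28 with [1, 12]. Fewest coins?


dp[0]=0; dp[i]=1+min(dp[i-c] for c in coins)
...dp[23]=12, dp[24]=2, dp[25]=3, dp[26]=4, dp[27]=5, dp[28]=6
Minimum coins for 28 = 6


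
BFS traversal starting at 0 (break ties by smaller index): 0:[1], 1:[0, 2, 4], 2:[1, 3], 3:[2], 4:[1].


BFS queue: start with [0]
Visit order: [0, 1, 2, 4, 3]


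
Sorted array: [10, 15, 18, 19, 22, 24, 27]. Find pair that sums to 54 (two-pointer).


Two pointers: lo=0, hi=6
No pair sums to 54


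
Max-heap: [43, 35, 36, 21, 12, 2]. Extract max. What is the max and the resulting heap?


Max = 43
Replace root with last, heapify down
Resulting heap: [36, 35, 2, 21, 12]


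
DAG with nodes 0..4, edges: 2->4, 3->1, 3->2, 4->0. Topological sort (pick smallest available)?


Kahn's algorithm, process smallest node first
Order: [3, 1, 2, 4, 0]


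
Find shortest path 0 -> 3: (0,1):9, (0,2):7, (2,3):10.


Dijkstra from 0:
Distances: {0: 0, 1: 9, 2: 7, 3: 17}
Shortest distance to 3 = 17, path = [0, 2, 3]


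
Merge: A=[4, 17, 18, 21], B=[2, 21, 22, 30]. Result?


Compare heads, take smaller each step.
Merged: [2, 4, 17, 18, 21, 21, 22, 30]


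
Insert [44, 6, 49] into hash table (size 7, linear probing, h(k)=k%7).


Insertions: 44->slot 2; 6->slot 6; 49->slot 0
Table: [49, None, 44, None, None, None, 6]


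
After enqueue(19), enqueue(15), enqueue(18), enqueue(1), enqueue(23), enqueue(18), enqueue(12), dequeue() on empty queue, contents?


enqueue(19) -> [19]
enqueue(15) -> [19, 15]
enqueue(18) -> [19, 15, 18]
enqueue(1) -> [19, 15, 18, 1]
enqueue(23) -> [19, 15, 18, 1, 23]
enqueue(18) -> [19, 15, 18, 1, 23, 18]
enqueue(12) -> [19, 15, 18, 1, 23, 18, 12]
dequeue() returns 19 -> [15, 18, 1, 23, 18, 12]
Final queue (front to back): [15, 18, 1, 23, 18, 12]


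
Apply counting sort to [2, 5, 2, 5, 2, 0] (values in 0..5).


Count array: [1, 0, 3, 0, 0, 2]
Reconstruct: [0, 2, 2, 2, 5, 5]


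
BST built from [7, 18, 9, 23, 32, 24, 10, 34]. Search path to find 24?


BST root = 7
Search for 24: compare at each node
Path: [7, 18, 23, 32, 24]


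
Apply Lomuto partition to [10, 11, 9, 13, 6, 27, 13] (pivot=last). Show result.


Elements <= 13 go left of pivot.
Result: [10, 11, 9, 13, 6, 13, 27], pivot at index 5


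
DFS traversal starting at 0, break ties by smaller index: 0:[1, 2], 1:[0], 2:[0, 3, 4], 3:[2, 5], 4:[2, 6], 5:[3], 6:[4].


DFS stack-based: start with [0]
Visit order: [0, 1, 2, 3, 5, 4, 6]


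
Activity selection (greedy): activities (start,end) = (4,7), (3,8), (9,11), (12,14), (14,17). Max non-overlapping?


Greedy: pick earliest-ending, then skip overlaps.
Selected (4 activities): [(4, 7), (9, 11), (12, 14), (14, 17)]


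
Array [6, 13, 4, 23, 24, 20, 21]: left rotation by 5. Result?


Left rotate by 5: [20, 21, 6, 13, 4, 23, 24]


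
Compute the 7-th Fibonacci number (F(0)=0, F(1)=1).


F(n)=F(n-1)+F(n-2)
...F(5)=5, F(6)=8, F(7)=13


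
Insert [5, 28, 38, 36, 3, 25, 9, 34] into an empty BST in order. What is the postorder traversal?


Root = 5; build tree by BST insertion.
Postorder traversal: [3, 9, 25, 34, 36, 38, 28, 5]


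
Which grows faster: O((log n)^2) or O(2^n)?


polylogarithmic grows slower than exponential
O((log n)^2) is asymptotically smaller; O(2^n) grows faster


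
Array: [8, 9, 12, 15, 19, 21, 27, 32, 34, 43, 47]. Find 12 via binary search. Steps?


Search for 12:
[0,10] mid=5 arr[5]=21
[0,4] mid=2 arr[2]=12
Total: 2 comparisons


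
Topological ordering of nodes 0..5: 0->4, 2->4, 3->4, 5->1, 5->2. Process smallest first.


Kahn's algorithm, process smallest node first
Order: [0, 3, 5, 1, 2, 4]


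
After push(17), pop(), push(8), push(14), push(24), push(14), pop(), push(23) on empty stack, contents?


push(17) -> [17]
pop() returns 17 -> []
push(8) -> [8]
push(14) -> [8, 14]
push(24) -> [8, 14, 24]
push(14) -> [8, 14, 24, 14]
pop() returns 14 -> [8, 14, 24]
push(23) -> [8, 14, 24, 23]
Final stack (bottom to top): [8, 14, 24, 23]


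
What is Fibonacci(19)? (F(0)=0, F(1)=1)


F(n)=F(n-1)+F(n-2)
...F(17)=1597, F(18)=2584, F(19)=4181


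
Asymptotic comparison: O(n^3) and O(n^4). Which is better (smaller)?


cubic grows slower than quartic
O(n^3) is asymptotically smaller; O(n^4) grows faster


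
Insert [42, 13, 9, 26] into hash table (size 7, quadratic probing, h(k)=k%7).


Insertions: 42->slot 0; 13->slot 6; 9->slot 2; 26->slot 5
Table: [42, None, 9, None, None, 26, 13]


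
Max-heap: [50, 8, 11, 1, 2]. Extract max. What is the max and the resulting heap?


Max = 50
Replace root with last, heapify down
Resulting heap: [11, 8, 2, 1]


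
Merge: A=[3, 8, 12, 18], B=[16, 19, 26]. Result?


Compare heads, take smaller each step.
Merged: [3, 8, 12, 16, 18, 19, 26]


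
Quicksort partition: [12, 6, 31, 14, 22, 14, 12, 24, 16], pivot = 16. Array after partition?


Elements <= 16 go left of pivot.
Result: [12, 6, 14, 14, 12, 16, 22, 24, 31], pivot at index 5


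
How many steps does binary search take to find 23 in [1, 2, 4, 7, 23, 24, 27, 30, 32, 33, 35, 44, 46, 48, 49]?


Search for 23:
[0,14] mid=7 arr[7]=30
[0,6] mid=3 arr[3]=7
[4,6] mid=5 arr[5]=24
[4,4] mid=4 arr[4]=23
Total: 4 comparisons


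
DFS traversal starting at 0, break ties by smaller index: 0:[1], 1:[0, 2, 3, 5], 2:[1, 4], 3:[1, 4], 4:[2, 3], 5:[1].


DFS stack-based: start with [0]
Visit order: [0, 1, 2, 4, 3, 5]


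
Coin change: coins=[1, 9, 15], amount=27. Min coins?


dp[0]=0; dp[i]=1+min(dp[i-c] for c in coins)
...dp[22]=6, dp[23]=7, dp[24]=2, dp[25]=3, dp[26]=4, dp[27]=3
Minimum coins for 27 = 3


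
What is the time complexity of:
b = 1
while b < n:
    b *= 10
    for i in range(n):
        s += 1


Per nesting level: O(log n) * O(n) = O(n log n)
Complexity: O(n log n)


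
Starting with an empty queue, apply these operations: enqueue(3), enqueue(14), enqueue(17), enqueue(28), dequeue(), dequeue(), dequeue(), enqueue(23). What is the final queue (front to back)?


enqueue(3) -> [3]
enqueue(14) -> [3, 14]
enqueue(17) -> [3, 14, 17]
enqueue(28) -> [3, 14, 17, 28]
dequeue() returns 3 -> [14, 17, 28]
dequeue() returns 14 -> [17, 28]
dequeue() returns 17 -> [28]
enqueue(23) -> [28, 23]
Final queue (front to back): [28, 23]


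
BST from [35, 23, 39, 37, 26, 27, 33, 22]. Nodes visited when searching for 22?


BST root = 35
Search for 22: compare at each node
Path: [35, 23, 22]


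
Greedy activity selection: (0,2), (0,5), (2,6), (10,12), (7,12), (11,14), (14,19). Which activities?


Greedy: pick earliest-ending, then skip overlaps.
Selected (4 activities): [(0, 2), (2, 6), (10, 12), (14, 19)]


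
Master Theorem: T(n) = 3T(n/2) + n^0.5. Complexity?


a=3, b=2, c=0.5. log_2(3)=1.585 > c=0.5. Case 1: O(n^log_b(a)) = O(n^1.585)
Complexity: O(n^1.585)


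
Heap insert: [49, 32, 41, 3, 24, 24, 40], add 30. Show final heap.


Append 30: [49, 32, 41, 3, 24, 24, 40, 30]
Bubble up: swap idx 7(30) with idx 3(3)
Result: [49, 32, 41, 30, 24, 24, 40, 3]


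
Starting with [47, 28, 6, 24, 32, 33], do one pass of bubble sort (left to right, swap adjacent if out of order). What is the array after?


After one pass: [28, 6, 24, 32, 33, 47]


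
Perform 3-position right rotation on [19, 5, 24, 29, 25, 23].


Right rotate by 3: [29, 25, 23, 19, 5, 24]


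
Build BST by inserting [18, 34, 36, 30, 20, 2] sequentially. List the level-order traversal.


Root = 18; build tree by BST insertion.
Level-Order traversal: [18, 2, 34, 30, 36, 20]


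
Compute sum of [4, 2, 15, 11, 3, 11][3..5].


Prefix sums: [0, 4, 6, 21, 32, 35, 46]
Sum[3..5] = prefix[6] - prefix[3] = 46 - 21 = 25


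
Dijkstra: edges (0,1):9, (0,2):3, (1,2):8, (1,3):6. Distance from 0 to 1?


Dijkstra from 0:
Distances: {0: 0, 1: 9, 2: 3, 3: 15}
Shortest distance to 1 = 9, path = [0, 1]


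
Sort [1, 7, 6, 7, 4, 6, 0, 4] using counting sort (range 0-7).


Count array: [1, 1, 0, 0, 2, 0, 2, 2]
Reconstruct: [0, 1, 4, 4, 6, 6, 7, 7]


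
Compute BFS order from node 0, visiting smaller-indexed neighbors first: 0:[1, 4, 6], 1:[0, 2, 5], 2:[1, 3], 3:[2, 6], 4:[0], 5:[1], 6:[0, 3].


BFS queue: start with [0]
Visit order: [0, 1, 4, 6, 2, 5, 3]


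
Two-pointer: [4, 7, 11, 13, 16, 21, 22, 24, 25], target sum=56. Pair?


Two pointers: lo=0, hi=8
No pair sums to 56


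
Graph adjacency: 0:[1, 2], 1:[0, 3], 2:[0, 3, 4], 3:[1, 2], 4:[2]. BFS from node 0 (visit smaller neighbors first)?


BFS queue: start with [0]
Visit order: [0, 1, 2, 3, 4]


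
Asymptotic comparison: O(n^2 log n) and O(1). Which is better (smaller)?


constant grows slower than n^2 log n
O(1) is asymptotically smaller; O(n^2 log n) grows faster


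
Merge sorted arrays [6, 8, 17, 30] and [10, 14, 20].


Compare heads, take smaller each step.
Merged: [6, 8, 10, 14, 17, 20, 30]


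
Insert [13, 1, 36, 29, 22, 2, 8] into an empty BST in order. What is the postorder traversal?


Root = 13; build tree by BST insertion.
Postorder traversal: [8, 2, 1, 22, 29, 36, 13]


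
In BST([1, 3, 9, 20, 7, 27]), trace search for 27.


BST root = 1
Search for 27: compare at each node
Path: [1, 3, 9, 20, 27]


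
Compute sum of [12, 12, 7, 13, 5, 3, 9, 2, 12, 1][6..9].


Prefix sums: [0, 12, 24, 31, 44, 49, 52, 61, 63, 75, 76]
Sum[6..9] = prefix[10] - prefix[6] = 76 - 52 = 24


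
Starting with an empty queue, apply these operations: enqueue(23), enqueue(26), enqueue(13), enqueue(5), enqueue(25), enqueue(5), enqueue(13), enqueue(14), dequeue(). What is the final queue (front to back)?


enqueue(23) -> [23]
enqueue(26) -> [23, 26]
enqueue(13) -> [23, 26, 13]
enqueue(5) -> [23, 26, 13, 5]
enqueue(25) -> [23, 26, 13, 5, 25]
enqueue(5) -> [23, 26, 13, 5, 25, 5]
enqueue(13) -> [23, 26, 13, 5, 25, 5, 13]
enqueue(14) -> [23, 26, 13, 5, 25, 5, 13, 14]
dequeue() returns 23 -> [26, 13, 5, 25, 5, 13, 14]
Final queue (front to back): [26, 13, 5, 25, 5, 13, 14]


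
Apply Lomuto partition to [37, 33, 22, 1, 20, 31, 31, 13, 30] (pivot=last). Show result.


Elements <= 30 go left of pivot.
Result: [22, 1, 20, 13, 30, 31, 31, 33, 37], pivot at index 4


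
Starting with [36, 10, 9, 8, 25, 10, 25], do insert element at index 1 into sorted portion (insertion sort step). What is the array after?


After one pass: [10, 36, 9, 8, 25, 10, 25]


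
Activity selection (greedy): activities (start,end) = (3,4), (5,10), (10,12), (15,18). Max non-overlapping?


Greedy: pick earliest-ending, then skip overlaps.
Selected (4 activities): [(3, 4), (5, 10), (10, 12), (15, 18)]


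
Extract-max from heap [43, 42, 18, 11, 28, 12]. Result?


Max = 43
Replace root with last, heapify down
Resulting heap: [42, 28, 18, 11, 12]


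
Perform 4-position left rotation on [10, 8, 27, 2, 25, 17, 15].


Left rotate by 4: [25, 17, 15, 10, 8, 27, 2]


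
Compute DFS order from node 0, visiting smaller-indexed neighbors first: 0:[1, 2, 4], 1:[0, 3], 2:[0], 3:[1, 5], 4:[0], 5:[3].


DFS stack-based: start with [0]
Visit order: [0, 1, 3, 5, 2, 4]


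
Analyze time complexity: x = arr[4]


Analysis: constant-time operation, no loop
Complexity: O(1)


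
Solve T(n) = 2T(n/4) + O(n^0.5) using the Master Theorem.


a=2, b=4, c=0.5. log_4(2)=0.5 = c=0.5. Case 2: O(n^c log n) = O(sqrt(n) log n)
Complexity: O(sqrt(n) log n)


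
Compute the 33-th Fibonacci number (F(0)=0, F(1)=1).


F(n)=F(n-1)+F(n-2)
...F(31)=1346269, F(32)=2178309, F(33)=3524578


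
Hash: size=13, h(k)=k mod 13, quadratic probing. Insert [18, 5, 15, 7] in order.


Insertions: 18->slot 5; 5->slot 6; 15->slot 2; 7->slot 7
Table: [None, None, 15, None, None, 18, 5, 7, None, None, None, None, None]


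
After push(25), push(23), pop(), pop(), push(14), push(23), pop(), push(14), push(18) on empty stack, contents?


push(25) -> [25]
push(23) -> [25, 23]
pop() returns 23 -> [25]
pop() returns 25 -> []
push(14) -> [14]
push(23) -> [14, 23]
pop() returns 23 -> [14]
push(14) -> [14, 14]
push(18) -> [14, 14, 18]
Final stack (bottom to top): [14, 14, 18]


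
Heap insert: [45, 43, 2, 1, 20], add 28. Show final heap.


Append 28: [45, 43, 2, 1, 20, 28]
Bubble up: swap idx 5(28) with idx 2(2)
Result: [45, 43, 28, 1, 20, 2]


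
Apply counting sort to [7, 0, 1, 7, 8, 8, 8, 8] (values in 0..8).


Count array: [1, 1, 0, 0, 0, 0, 0, 2, 4]
Reconstruct: [0, 1, 7, 7, 8, 8, 8, 8]


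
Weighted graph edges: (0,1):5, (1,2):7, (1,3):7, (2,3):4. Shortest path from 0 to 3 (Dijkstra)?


Dijkstra from 0:
Distances: {0: 0, 1: 5, 2: 12, 3: 12}
Shortest distance to 3 = 12, path = [0, 1, 3]


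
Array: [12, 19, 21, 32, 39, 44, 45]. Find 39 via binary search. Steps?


Search for 39:
[0,6] mid=3 arr[3]=32
[4,6] mid=5 arr[5]=44
[4,4] mid=4 arr[4]=39
Total: 3 comparisons


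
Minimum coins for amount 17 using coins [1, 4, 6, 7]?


dp[0]=0; dp[i]=1+min(dp[i-c] for c in coins)
...dp[12]=2, dp[13]=2, dp[14]=2, dp[15]=3, dp[16]=3, dp[17]=3
Minimum coins for 17 = 3


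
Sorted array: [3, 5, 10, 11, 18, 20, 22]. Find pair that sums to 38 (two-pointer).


Two pointers: lo=0, hi=6
Found pair: (18, 20) summing to 38


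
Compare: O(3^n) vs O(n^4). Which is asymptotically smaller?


quartic grows slower than exponential (base 3)
O(n^4) is asymptotically smaller; O(3^n) grows faster


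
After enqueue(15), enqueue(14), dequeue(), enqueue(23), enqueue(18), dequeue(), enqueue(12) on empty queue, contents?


enqueue(15) -> [15]
enqueue(14) -> [15, 14]
dequeue() returns 15 -> [14]
enqueue(23) -> [14, 23]
enqueue(18) -> [14, 23, 18]
dequeue() returns 14 -> [23, 18]
enqueue(12) -> [23, 18, 12]
Final queue (front to back): [23, 18, 12]


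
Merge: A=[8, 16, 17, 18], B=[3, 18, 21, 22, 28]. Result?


Compare heads, take smaller each step.
Merged: [3, 8, 16, 17, 18, 18, 21, 22, 28]


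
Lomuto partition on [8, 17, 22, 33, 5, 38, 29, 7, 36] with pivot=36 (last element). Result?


Elements <= 36 go left of pivot.
Result: [8, 17, 22, 33, 5, 29, 7, 36, 38], pivot at index 7


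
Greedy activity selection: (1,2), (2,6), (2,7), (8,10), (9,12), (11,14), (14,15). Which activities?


Greedy: pick earliest-ending, then skip overlaps.
Selected (5 activities): [(1, 2), (2, 6), (8, 10), (11, 14), (14, 15)]


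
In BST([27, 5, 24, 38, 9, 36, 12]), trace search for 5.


BST root = 27
Search for 5: compare at each node
Path: [27, 5]


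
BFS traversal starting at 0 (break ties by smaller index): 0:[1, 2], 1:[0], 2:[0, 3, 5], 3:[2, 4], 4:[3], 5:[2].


BFS queue: start with [0]
Visit order: [0, 1, 2, 3, 5, 4]


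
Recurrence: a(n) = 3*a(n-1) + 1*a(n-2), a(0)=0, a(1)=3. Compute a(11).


Build bottom-up:
...a(9)=38910, a(10)=128511, a(11)=3*128511+1*38910=424443


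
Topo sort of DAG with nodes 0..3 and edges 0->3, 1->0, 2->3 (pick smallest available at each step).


Kahn's algorithm, process smallest node first
Order: [1, 0, 2, 3]


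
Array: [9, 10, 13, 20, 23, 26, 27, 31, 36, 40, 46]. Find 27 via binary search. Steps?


Search for 27:
[0,10] mid=5 arr[5]=26
[6,10] mid=8 arr[8]=36
[6,7] mid=6 arr[6]=27
Total: 3 comparisons


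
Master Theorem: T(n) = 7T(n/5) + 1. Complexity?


a=7, b=5, c=0. log_5(7)=1.209 > c=0. Case 1: O(n^log_b(a)) = O(n^1.209)
Complexity: O(n^1.209)


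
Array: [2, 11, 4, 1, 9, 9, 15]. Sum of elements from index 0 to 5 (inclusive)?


Prefix sums: [0, 2, 13, 17, 18, 27, 36, 51]
Sum[0..5] = prefix[6] - prefix[0] = 36 - 0 = 36


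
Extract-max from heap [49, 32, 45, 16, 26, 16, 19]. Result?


Max = 49
Replace root with last, heapify down
Resulting heap: [45, 32, 19, 16, 26, 16]
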